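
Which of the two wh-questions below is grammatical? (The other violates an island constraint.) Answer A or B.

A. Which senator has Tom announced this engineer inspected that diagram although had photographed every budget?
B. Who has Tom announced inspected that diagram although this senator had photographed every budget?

In A, the wh-phrase is extracted from inside an adjunct island (introduced by "although"), which blocks movement.
In B, the extraction path crosses only that-complement boundaries, which are transparent.
So B is grammatical.

B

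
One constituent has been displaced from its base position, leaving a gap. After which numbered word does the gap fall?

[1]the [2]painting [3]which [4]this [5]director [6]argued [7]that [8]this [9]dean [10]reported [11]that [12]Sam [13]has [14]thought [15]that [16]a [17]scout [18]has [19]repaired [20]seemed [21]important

The displaced element is "the painting" (word 2).
It is linked across 3 clause boundaries (that → that → that).
It functions as the direct object of "repaired", so the gap sits immediately after word 19 ("repaired").
Base order: This director argued that this dean reported that Sam has thought that a scout has repaired the painting.

19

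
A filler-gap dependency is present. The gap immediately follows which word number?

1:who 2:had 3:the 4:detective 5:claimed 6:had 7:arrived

The displaced element is "who" (word 1).
It is linked across 1 clause boundary (Ø).
It functions as the subject of "arrived", so the gap sits immediately after word 5 ("claimed").
Base order: The detective had claimed that who had arrived.

5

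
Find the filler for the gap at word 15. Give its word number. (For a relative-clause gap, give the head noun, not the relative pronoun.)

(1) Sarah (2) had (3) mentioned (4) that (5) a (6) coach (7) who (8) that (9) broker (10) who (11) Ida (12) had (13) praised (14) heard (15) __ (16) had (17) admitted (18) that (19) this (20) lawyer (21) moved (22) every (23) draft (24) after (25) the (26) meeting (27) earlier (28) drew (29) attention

The gap at 15 is the subject of "admitted", inside a relative clause.
The relative pronoun is "who" (word 7); it is bound by the head noun immediately before it.
Its filler is the head noun "coach", at word 6.

6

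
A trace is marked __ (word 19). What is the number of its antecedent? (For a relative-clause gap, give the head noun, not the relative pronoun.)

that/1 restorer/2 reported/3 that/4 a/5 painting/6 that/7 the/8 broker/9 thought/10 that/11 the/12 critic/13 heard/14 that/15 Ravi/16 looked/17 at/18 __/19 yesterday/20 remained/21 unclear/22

6

The gap at 19 is the prepositional object of "looked", inside a relative clause.
The relative pronoun is "that" (word 7); it is bound by the head noun immediately before it.
Its filler is the head noun "painting", at word 6.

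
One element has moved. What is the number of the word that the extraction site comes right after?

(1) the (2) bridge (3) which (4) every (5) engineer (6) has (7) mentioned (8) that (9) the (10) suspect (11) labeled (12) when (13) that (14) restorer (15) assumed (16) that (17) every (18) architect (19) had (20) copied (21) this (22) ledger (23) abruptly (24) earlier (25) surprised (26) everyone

11

The displaced element is "the bridge" (word 2).
It is linked across 1 clause boundary (that).
It functions as the direct object of "labeled", so the gap sits immediately after word 11 ("labeled").
Base order: Every engineer has mentioned that the suspect labeled the bridge when that restorer assumed that every architect had copied this ledger abruptly earlier.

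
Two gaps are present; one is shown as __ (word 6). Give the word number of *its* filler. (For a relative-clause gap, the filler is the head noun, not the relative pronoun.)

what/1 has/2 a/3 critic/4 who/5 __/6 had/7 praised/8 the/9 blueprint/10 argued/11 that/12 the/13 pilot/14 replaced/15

4

The marked gap is inside the relative clause, the subject of "praised".
Its filler is the head noun "critic" (via "who"), at word 4.
(The other dependency links word 1 to a gap after word 15.)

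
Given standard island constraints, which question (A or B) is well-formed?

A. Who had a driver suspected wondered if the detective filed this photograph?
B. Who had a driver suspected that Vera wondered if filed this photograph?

A

In B, the wh-phrase is extracted from inside a wh-island (introduced by "if"), which blocks movement.
In A, the extraction path crosses only that-complement boundaries, which are transparent.
So A is grammatical.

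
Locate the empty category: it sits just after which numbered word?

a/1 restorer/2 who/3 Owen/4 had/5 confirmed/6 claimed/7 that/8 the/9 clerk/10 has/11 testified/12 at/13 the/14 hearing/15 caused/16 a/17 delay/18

The displaced element is "a restorer" (word 2).
It is linked across 1 clause boundary (Ø).
It functions as the subject of "claimed", so the gap sits immediately after word 6 ("confirmed").
Base order: Owen had confirmed that a restorer claimed that the clerk has testified at the hearing.

6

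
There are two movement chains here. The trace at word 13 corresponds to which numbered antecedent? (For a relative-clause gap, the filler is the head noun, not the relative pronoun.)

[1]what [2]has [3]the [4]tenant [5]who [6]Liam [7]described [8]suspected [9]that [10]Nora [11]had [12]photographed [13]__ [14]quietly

1

The marked gap is the direct object of "photographed".
Its filler is the fronted wh-phrase "what", at word 1.
(The other dependency links word 4 to a gap after word 7.)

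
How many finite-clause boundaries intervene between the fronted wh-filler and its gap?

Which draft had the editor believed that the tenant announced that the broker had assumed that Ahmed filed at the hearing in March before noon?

3

"which draft" is extracted from the object of "filed".
Boundaries crossed, outermost first: [that], [that], [that] — 3 in total.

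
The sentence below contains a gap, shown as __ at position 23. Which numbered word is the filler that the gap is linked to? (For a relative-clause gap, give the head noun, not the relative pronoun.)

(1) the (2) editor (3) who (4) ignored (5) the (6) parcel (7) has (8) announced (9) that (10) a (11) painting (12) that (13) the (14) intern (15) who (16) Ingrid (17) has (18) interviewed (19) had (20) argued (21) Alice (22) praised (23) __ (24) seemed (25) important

The gap at 23 is the object of "praised", inside a relative clause.
The relative pronoun is "that" (word 12); it is bound by the head noun immediately before it.
Its filler is the head noun "painting", at word 11.

11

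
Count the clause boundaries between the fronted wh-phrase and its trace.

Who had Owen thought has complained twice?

1

"who" is extracted from the subject of "complained".
Boundaries crossed, outermost first: [Ø] — 1 in total.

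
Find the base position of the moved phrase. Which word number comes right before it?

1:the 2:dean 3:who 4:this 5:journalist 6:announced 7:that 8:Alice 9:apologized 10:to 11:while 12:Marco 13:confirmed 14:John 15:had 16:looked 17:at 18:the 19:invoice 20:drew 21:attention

The displaced element is "the dean" (word 2).
It is linked across 1 clause boundary (that).
It functions as the object of the preposition "to" of "apologized", so the gap sits immediately after word 10 ("to").
Base order: This journalist announced that Alice apologized to the dean while Marco confirmed John had looked at the invoice.

10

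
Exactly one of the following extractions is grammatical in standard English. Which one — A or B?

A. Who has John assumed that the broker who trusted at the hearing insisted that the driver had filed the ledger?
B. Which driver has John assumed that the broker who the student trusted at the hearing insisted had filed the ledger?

B

In A, the wh-phrase is extracted from inside a complex-NP island (relative clause) (introduced by "who"), which blocks movement.
In B, the extraction path crosses only that-complement boundaries, which are transparent.
So B is grammatical.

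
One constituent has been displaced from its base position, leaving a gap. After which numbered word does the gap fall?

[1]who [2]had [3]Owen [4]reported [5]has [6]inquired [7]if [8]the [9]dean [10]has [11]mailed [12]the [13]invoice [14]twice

4

The displaced element is "who" (word 1).
It is linked across 1 clause boundary (Ø).
It functions as the subject of "inquired", so the gap sits immediately after word 4 ("reported").
Base order: Owen had reported that who has inquired if the dean has mailed the invoice twice.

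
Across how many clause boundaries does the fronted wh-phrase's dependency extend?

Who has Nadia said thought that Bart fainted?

1

"who" is extracted from the subject of "thought".
Boundaries crossed, outermost first: [Ø] — 1 in total.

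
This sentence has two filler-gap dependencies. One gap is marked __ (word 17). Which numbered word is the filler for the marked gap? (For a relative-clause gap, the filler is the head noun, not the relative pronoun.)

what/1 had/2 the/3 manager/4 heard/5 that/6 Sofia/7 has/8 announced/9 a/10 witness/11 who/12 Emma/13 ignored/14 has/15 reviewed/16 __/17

The marked gap is the direct object of "reviewed".
Its filler is the fronted wh-phrase "what", at word 1.
(The other dependency links word 11 to a gap after word 14.)

1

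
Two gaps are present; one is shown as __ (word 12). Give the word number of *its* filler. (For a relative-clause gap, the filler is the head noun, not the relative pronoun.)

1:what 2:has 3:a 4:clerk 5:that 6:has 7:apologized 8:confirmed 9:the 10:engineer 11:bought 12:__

The marked gap is the direct object of "bought".
Its filler is the fronted wh-phrase "what", at word 1.
(The other dependency links word 4 to a gap after word 5.)

1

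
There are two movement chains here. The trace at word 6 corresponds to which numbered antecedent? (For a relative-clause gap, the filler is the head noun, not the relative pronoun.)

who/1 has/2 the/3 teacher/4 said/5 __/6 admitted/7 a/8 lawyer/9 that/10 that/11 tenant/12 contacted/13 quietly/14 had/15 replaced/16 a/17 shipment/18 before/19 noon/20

1

The marked gap is the subject of "admitted".
Its filler is the fronted wh-phrase "who", at word 1.
(The other dependency links word 9 to a gap after word 13.)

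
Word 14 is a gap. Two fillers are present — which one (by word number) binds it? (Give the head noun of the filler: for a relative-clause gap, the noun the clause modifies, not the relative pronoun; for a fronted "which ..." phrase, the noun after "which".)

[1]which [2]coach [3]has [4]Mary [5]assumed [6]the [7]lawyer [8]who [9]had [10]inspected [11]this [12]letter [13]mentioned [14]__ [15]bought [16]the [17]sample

The marked gap is the subject of "bought".
Its filler is the fronted wh-phrase "which coach", at word 2.
(The other dependency links word 7 to a gap after word 8.)

2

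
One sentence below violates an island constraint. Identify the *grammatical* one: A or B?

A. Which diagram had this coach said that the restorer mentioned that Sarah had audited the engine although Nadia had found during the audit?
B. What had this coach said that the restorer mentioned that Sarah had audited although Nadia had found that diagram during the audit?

B

In A, the wh-phrase is extracted from inside an adjunct island (introduced by "although"), which blocks movement.
In B, the extraction path crosses only that-complement boundaries, which are transparent.
So B is grammatical.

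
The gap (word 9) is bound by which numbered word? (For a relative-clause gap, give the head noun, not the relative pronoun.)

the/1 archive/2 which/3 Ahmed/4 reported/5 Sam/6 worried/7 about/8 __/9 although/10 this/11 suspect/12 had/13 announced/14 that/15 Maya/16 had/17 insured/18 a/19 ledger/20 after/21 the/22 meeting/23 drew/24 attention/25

The gap at 9 is the prepositional object of "worried", inside a relative clause.
The relative pronoun is "which" (word 3); it is bound by the head noun immediately before it.
Its filler is the head noun "archive", at word 2.

2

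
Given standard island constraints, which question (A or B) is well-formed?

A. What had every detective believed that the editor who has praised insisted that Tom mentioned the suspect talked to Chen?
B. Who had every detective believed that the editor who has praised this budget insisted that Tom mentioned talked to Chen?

In A, the wh-phrase is extracted from inside a complex-NP island (relative clause) (introduced by "who"), which blocks movement.
In B, the extraction path crosses only that-complement boundaries, which are transparent.
So B is grammatical.

B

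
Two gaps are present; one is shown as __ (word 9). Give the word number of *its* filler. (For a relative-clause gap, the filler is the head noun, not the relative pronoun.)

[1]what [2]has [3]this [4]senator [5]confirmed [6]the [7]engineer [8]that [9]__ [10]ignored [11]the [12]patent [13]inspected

The marked gap is inside the relative clause, the subject of "ignored".
Its filler is the head noun "engineer" (via "that"), at word 7.
(The other dependency links word 1 to a gap after word 13.)

7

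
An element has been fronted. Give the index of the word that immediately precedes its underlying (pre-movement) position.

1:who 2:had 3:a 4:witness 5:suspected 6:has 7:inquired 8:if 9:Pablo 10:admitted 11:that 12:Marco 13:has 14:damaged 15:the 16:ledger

The displaced element is "who" (word 1).
It is linked across 1 clause boundary (Ø).
It functions as the subject of "inquired", so the gap sits immediately after word 5 ("suspected").
Base order: A witness had suspected that who has inquired if Pablo admitted that Marco has damaged the ledger.

5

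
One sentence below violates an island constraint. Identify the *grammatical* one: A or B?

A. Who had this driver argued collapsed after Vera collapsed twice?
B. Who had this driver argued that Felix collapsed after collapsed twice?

In B, the wh-phrase is extracted from inside an adjunct island (introduced by "after"), which blocks movement.
In A, the extraction path crosses only that-complement boundaries, which are transparent.
So A is grammatical.

A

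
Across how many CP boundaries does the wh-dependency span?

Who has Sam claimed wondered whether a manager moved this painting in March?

"who" is extracted from the subject of "wondered".
Boundaries crossed, outermost first: [Ø] — 1 in total.

1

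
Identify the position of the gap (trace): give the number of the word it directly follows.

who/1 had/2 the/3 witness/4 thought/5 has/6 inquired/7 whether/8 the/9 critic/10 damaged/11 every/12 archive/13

5

The displaced element is "who" (word 1).
It is linked across 1 clause boundary (Ø).
It functions as the subject of "inquired", so the gap sits immediately after word 5 ("thought").
Base order: The witness had thought that who has inquired whether the critic damaged every archive.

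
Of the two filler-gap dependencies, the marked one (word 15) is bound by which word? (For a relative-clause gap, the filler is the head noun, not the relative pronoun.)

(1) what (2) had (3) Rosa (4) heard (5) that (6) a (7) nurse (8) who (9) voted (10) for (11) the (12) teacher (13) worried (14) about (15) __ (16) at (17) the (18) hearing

The marked gap is the object of the preposition "about" of "worried".
Its filler is the fronted wh-phrase "what", at word 1.
(The other dependency links word 7 to a gap after word 8.)

1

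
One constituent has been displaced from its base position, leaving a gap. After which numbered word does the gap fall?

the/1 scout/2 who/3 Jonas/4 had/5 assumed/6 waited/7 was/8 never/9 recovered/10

The displaced element is "the scout" (word 2).
It is linked across 1 clause boundary (Ø).
It functions as the subject of "waited", so the gap sits immediately after word 6 ("assumed").
Base order: Jonas had assumed that the scout waited.

6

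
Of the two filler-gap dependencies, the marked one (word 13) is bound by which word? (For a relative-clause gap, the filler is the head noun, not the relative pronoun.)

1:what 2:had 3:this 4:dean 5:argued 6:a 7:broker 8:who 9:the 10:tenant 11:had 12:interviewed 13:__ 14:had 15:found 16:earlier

The marked gap is inside the relative clause, the direct object of "interviewed".
Its filler is the head noun "broker" (via "who"), at word 7.
(The other dependency links word 1 to a gap after word 15.)

7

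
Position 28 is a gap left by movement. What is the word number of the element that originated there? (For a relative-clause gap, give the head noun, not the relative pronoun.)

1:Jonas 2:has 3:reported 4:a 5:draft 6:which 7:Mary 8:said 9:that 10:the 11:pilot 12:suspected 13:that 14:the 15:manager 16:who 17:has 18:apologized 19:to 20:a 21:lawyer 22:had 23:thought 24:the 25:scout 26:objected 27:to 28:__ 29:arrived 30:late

5

The gap at 28 is the prepositional object of "objected", inside a relative clause.
The relative pronoun is "which" (word 6); it is bound by the head noun immediately before it.
Its filler is the head noun "draft", at word 5.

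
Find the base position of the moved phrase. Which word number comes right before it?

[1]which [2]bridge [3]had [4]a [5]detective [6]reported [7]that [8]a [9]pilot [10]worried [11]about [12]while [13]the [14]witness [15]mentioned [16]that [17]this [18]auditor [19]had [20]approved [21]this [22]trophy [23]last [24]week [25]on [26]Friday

The displaced element is "which bridge" (word 2).
It is linked across 1 clause boundary (that).
It functions as the object of the preposition "about" of "worried", so the gap sits immediately after word 11 ("about").
Base order: A detective had reported that a pilot worried about which bridge while the witness mentioned that this auditor had approved this trophy last week on Friday.

11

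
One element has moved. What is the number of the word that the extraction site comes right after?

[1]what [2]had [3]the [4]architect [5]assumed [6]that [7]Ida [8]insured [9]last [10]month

The displaced element is "what" (word 1).
It is linked across 1 clause boundary (that).
It functions as the direct object of "insured", so the gap sits immediately after word 8 ("insured").
Base order: The architect had assumed that Ida insured what last month.

8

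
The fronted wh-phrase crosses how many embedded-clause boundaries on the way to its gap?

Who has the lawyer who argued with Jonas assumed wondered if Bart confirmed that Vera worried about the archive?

"who" is extracted from the subject of "wondered".
Boundaries crossed, outermost first: [Ø] — 1 in total.

1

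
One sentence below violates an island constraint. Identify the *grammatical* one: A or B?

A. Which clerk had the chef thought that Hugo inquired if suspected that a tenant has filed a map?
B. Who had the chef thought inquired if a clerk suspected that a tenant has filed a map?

B

In A, the wh-phrase is extracted from inside a wh-island (introduced by "if"), which blocks movement.
In B, the extraction path crosses only that-complement boundaries, which are transparent.
So B is grammatical.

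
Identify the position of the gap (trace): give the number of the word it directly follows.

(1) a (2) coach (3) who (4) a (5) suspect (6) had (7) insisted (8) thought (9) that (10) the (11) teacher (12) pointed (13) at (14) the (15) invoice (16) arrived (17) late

7

The displaced element is "a coach" (word 2).
It is linked across 1 clause boundary (Ø).
It functions as the subject of "thought", so the gap sits immediately after word 7 ("insisted").
Base order: A suspect had insisted that a coach thought that the teacher pointed at the invoice.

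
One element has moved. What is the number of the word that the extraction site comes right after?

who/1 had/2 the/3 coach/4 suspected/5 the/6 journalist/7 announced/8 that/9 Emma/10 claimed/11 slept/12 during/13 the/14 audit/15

11

The displaced element is "who" (word 1).
It is linked across 3 clause boundaries (Ø → that → Ø).
It functions as the subject of "slept", so the gap sits immediately after word 11 ("claimed").
Base order: The coach had suspected the journalist announced that Emma claimed who slept during the audit.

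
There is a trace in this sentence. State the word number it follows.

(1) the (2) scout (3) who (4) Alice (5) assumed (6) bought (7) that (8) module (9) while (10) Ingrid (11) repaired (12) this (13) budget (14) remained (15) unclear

5

The displaced element is "the scout" (word 2).
It is linked across 1 clause boundary (Ø).
It functions as the subject of "bought", so the gap sits immediately after word 5 ("assumed").
Base order: Alice assumed that the scout bought that module while Ingrid repaired this budget.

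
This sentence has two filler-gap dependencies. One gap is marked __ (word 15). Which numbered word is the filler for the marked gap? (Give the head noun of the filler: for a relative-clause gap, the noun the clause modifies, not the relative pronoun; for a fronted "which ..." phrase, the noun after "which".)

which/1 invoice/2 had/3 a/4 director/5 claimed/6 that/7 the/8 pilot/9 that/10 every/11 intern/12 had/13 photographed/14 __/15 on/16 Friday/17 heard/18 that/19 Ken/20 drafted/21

9

The marked gap is inside the relative clause, the direct object of "photographed".
Its filler is the head noun "pilot" (via "that"), at word 9.
(The other dependency links word 2 to a gap after word 21.)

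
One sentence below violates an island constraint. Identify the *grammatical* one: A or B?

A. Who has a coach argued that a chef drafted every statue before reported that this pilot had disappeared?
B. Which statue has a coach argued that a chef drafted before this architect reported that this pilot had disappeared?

In A, the wh-phrase is extracted from inside an adjunct island (introduced by "before"), which blocks movement.
In B, the extraction path crosses only that-complement boundaries, which are transparent.
So B is grammatical.

B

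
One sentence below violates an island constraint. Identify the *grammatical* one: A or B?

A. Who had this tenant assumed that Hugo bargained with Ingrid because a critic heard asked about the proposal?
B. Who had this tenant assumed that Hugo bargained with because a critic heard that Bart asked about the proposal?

B

In A, the wh-phrase is extracted from inside an adjunct island (introduced by "because"), which blocks movement.
In B, the extraction path crosses only that-complement boundaries, which are transparent.
So B is grammatical.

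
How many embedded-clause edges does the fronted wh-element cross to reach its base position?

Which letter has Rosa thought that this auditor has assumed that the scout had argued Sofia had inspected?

"which letter" is extracted from the object of "inspected".
Boundaries crossed, outermost first: [that], [that], [Ø] — 3 in total.

3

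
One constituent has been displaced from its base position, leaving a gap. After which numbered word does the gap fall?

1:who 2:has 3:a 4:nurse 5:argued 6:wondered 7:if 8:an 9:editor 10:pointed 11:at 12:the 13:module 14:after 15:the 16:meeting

The displaced element is "who" (word 1).
It is linked across 1 clause boundary (Ø).
It functions as the subject of "wondered", so the gap sits immediately after word 5 ("argued").
Base order: A nurse has argued that who wondered if an editor pointed at the module after the meeting.

5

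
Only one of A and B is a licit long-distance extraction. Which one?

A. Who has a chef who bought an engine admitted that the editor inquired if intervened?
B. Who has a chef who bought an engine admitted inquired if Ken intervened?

B

In A, the wh-phrase is extracted from inside a wh-island (introduced by "if"), which blocks movement.
In B, the extraction path crosses only that-complement boundaries, which are transparent.
So B is grammatical.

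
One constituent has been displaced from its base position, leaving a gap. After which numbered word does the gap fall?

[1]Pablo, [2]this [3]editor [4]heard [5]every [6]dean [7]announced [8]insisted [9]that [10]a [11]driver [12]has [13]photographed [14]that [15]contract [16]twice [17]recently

The displaced element is "Pablo" (word 1).
It is linked across 2 clause boundaries (Ø → Ø).
It functions as the subject of "insisted", so the gap sits immediately after word 7 ("announced").
Base order: This editor heard every dean announced Pablo insisted that a driver has photographed that contract twice recently.

7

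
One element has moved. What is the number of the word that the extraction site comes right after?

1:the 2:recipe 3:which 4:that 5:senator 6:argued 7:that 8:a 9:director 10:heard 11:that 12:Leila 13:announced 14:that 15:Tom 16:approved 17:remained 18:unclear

The displaced element is "the recipe" (word 2).
It is linked across 3 clause boundaries (that → that → that).
It functions as the direct object of "approved", so the gap sits immediately after word 16 ("approved").
Base order: That senator argued that a director heard that Leila announced that Tom approved the recipe.

16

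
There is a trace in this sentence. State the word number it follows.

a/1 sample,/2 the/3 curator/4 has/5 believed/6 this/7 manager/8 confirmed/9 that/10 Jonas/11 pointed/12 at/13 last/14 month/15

13

The displaced element is "a sample" (word 2).
It is linked across 2 clause boundaries (Ø → that).
It functions as the object of the preposition "at" of "pointed", so the gap sits immediately after word 13 ("at").
Base order: The curator has believed this manager confirmed that Jonas pointed at a sample last month.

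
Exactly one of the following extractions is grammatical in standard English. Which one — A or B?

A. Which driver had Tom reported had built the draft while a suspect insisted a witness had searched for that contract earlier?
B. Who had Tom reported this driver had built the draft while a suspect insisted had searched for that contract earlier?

A

In B, the wh-phrase is extracted from inside an adjunct island (introduced by "while"), which blocks movement.
In A, the extraction path crosses only that-complement boundaries, which are transparent.
So A is grammatical.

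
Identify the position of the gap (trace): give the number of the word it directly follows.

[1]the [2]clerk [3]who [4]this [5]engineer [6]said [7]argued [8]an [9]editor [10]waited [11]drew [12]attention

The displaced element is "the clerk" (word 2).
It is linked across 1 clause boundary (Ø).
It functions as the subject of "argued", so the gap sits immediately after word 6 ("said").
Base order: This engineer said that the clerk argued an editor waited.

6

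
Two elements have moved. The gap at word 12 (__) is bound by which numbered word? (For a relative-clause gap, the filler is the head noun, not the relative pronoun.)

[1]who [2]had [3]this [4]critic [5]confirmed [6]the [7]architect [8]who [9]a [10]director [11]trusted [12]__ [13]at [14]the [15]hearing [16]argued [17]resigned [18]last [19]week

The marked gap is inside the relative clause, the direct object of "trusted".
Its filler is the head noun "architect" (via "who"), at word 7.
(The other dependency links word 1 to a gap after word 16.)

7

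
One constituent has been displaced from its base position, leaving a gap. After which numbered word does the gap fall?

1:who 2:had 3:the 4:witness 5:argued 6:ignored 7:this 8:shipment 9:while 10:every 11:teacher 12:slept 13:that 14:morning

5

The displaced element is "who" (word 1).
It is linked across 1 clause boundary (Ø).
It functions as the subject of "ignored", so the gap sits immediately after word 5 ("argued").
Base order: The witness had argued who ignored this shipment while every teacher slept that morning.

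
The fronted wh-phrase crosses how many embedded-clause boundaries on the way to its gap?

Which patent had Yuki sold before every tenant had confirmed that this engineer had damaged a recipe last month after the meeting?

"which patent" originates inside the matrix clause — no clause boundary is crossed.

0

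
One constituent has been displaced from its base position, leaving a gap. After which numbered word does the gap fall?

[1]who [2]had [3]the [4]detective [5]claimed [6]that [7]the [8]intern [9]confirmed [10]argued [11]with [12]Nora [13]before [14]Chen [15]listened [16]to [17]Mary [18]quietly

9

The displaced element is "who" (word 1).
It is linked across 2 clause boundaries (that → Ø).
It functions as the subject of "argued", so the gap sits immediately after word 9 ("confirmed").
Base order: The detective had claimed that the intern confirmed that who argued with Nora before Chen listened to Mary quietly.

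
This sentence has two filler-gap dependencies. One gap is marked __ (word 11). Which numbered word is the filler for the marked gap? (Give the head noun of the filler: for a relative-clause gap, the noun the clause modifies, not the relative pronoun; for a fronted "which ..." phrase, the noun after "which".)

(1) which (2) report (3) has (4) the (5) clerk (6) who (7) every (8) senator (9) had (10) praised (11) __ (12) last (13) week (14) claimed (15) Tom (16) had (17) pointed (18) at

5

The marked gap is inside the relative clause, the direct object of "praised".
Its filler is the head noun "clerk" (via "who"), at word 5.
(The other dependency links word 2 to a gap after word 18.)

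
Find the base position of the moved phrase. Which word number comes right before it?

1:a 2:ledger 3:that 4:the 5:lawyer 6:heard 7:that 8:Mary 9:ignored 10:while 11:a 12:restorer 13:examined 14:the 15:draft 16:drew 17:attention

9

The displaced element is "a ledger" (word 2).
It is linked across 1 clause boundary (that).
It functions as the direct object of "ignored", so the gap sits immediately after word 9 ("ignored").
Base order: The lawyer heard that Mary ignored a ledger while a restorer examined the draft.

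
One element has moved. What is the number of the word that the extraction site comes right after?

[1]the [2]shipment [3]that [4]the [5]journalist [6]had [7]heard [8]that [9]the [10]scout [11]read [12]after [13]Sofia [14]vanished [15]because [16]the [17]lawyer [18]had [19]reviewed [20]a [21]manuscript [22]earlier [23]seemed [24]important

The displaced element is "the shipment" (word 2).
It is linked across 1 clause boundary (that).
It functions as the direct object of "read", so the gap sits immediately after word 11 ("read").
Base order: The journalist had heard that the scout read the shipment after Sofia vanished because the lawyer had reviewed a manuscript earlier.

11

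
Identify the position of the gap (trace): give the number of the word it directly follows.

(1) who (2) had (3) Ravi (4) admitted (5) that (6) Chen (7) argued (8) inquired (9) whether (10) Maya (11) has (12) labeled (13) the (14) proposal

7

The displaced element is "who" (word 1).
It is linked across 2 clause boundaries (that → Ø).
It functions as the subject of "inquired", so the gap sits immediately after word 7 ("argued").
Base order: Ravi had admitted that Chen argued that who inquired whether Maya has labeled the proposal.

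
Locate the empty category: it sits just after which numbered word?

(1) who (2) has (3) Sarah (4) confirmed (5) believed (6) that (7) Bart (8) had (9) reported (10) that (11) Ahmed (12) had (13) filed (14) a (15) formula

4

The displaced element is "who" (word 1).
It is linked across 1 clause boundary (Ø).
It functions as the subject of "believed", so the gap sits immediately after word 4 ("confirmed").
Base order: Sarah has confirmed that who believed that Bart had reported that Ahmed had filed a formula.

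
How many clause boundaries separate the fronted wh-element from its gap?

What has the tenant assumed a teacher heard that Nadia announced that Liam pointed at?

3

"what" is extracted from the PP object of "pointed".
Boundaries crossed, outermost first: [Ø], [that], [that] — 3 in total.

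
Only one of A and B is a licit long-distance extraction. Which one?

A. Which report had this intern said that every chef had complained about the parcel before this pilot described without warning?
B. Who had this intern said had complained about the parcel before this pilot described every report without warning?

In A, the wh-phrase is extracted from inside an adjunct island (introduced by "before"), which blocks movement.
In B, the extraction path crosses only that-complement boundaries, which are transparent.
So B is grammatical.

B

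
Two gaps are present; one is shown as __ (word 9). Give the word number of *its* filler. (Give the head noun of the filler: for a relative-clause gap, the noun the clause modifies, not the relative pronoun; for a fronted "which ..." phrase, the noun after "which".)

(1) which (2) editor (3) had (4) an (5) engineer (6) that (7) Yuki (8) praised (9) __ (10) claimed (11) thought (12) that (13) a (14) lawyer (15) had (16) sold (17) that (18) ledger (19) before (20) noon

5

The marked gap is inside the relative clause, the direct object of "praised".
Its filler is the head noun "engineer" (via "that"), at word 5.
(The other dependency links word 2 to a gap after word 10.)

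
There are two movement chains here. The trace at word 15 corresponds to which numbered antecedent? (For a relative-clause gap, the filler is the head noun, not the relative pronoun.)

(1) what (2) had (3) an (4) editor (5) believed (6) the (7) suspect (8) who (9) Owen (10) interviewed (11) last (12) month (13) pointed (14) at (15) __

The marked gap is the object of the preposition "at" of "pointed".
Its filler is the fronted wh-phrase "what", at word 1.
(The other dependency links word 7 to a gap after word 10.)

1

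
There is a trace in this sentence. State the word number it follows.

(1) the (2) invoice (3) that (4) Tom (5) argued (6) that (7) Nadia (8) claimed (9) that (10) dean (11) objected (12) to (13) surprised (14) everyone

12

The displaced element is "the invoice" (word 2).
It is linked across 2 clause boundaries (that → Ø).
It functions as the object of the preposition "to" of "objected", so the gap sits immediately after word 12 ("to").
Base order: Tom argued that Nadia claimed that dean objected to the invoice.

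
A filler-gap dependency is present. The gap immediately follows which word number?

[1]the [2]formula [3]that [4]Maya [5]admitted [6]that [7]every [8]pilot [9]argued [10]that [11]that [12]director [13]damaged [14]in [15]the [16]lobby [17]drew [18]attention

The displaced element is "the formula" (word 2).
It is linked across 2 clause boundaries (that → that).
It functions as the direct object of "damaged", so the gap sits immediately after word 13 ("damaged").
Base order: Maya admitted that every pilot argued that that director damaged the formula in the lobby.

13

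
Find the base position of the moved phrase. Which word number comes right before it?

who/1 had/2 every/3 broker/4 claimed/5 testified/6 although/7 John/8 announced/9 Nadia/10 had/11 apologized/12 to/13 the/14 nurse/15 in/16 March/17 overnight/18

The displaced element is "who" (word 1).
It is linked across 1 clause boundary (Ø).
It functions as the subject of "testified", so the gap sits immediately after word 5 ("claimed").
Base order: Every broker had claimed that who testified although John announced Nadia had apologized to the nurse in March overnight.

5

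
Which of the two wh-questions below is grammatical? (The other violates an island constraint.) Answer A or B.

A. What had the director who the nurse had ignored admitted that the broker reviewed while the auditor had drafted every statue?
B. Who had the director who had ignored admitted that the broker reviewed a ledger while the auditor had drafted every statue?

In B, the wh-phrase is extracted from inside a complex-NP island (relative clause) (introduced by "who"), which blocks movement.
In A, the extraction path crosses only that-complement boundaries, which are transparent.
So A is grammatical.

A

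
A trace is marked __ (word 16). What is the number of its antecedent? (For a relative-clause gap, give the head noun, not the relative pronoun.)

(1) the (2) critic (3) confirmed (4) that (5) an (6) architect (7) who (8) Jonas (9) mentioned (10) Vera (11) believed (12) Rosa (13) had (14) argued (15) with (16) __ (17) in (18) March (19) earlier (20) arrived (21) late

6

The gap at 16 is the prepositional object of "argued", inside a relative clause.
The relative pronoun is "who" (word 7); it is bound by the head noun immediately before it.
Its filler is the head noun "architect", at word 6.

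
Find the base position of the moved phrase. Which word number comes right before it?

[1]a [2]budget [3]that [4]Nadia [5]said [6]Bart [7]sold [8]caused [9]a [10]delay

The displaced element is "a budget" (word 2).
It is linked across 1 clause boundary (Ø).
It functions as the direct object of "sold", so the gap sits immediately after word 7 ("sold").
Base order: Nadia said Bart sold a budget.

7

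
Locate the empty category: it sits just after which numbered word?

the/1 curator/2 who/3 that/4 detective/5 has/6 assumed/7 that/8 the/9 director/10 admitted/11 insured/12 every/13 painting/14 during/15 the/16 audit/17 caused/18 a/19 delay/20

The displaced element is "the curator" (word 2).
It is linked across 2 clause boundaries (that → Ø).
It functions as the subject of "insured", so the gap sits immediately after word 11 ("admitted").
Base order: That detective has assumed that the director admitted the curator insured every painting during the audit.

11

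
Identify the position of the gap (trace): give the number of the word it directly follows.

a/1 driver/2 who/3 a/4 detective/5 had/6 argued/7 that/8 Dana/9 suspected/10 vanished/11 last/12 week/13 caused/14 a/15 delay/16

10

The displaced element is "a driver" (word 2).
It is linked across 2 clause boundaries (that → Ø).
It functions as the subject of "vanished", so the gap sits immediately after word 10 ("suspected").
Base order: A detective had argued that Dana suspected that a driver vanished last week.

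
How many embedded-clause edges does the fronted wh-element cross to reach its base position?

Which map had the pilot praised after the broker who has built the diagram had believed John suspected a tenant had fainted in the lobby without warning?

"which map" originates inside the matrix clause — no clause boundary is crossed.

0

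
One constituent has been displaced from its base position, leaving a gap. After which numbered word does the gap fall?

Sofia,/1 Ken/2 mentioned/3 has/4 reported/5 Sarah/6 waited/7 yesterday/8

3

The displaced element is "Sofia" (word 1).
It is linked across 1 clause boundary (Ø).
It functions as the subject of "reported", so the gap sits immediately after word 3 ("mentioned").
Base order: Ken mentioned that Sofia has reported Sarah waited yesterday.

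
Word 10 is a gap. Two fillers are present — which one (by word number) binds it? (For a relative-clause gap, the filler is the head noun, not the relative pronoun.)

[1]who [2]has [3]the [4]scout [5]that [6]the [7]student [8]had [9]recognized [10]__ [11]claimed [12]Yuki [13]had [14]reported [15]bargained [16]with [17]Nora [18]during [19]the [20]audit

4

The marked gap is inside the relative clause, the direct object of "recognized".
Its filler is the head noun "scout" (via "that"), at word 4.
(The other dependency links word 1 to a gap after word 14.)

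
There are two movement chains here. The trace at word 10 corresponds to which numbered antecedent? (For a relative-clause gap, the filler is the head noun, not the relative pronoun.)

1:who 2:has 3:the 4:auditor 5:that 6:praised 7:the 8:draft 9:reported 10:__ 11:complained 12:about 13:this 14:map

The marked gap is the subject of "complained".
Its filler is the fronted wh-phrase "who", at word 1.
(The other dependency links word 4 to a gap after word 5.)

1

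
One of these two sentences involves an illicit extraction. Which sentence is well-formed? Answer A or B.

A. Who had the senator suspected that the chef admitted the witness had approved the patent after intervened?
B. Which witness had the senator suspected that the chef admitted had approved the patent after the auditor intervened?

B

In A, the wh-phrase is extracted from inside an adjunct island (introduced by "after"), which blocks movement.
In B, the extraction path crosses only that-complement boundaries, which are transparent.
So B is grammatical.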